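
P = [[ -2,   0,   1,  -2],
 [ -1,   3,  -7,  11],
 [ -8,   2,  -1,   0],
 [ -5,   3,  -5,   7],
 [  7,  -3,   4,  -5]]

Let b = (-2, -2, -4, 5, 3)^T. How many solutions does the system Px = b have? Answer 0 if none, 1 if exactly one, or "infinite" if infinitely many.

0

Row reduce the augmented matrix [P | b].
R2 ← R2 − (1/2)·R1: [0, 3, -15/2, 12, -1]
R3 ← R3 − (4)·R1: [0, 2, -5, 8, 4]
R4 ← R4 − (5/2)·R1: [0, 3, -15/2, 12, 10]
R5 ← R5 + (7/2)·R1: [0, -3, 15/2, -12, -4]
R3 ← R3 − (2/3)·R2: [0, 0, 0, 0, 14/3]
R4 ← R4 − R2: [0, 0, 0, 0, 11]
R5 ← R5 + R2: [0, 0, 0, 0, -5]
R4 ← R4 − (33/14)·R3: [0, 0, 0, 0, 0]
R5 ← R5 + (15/14)·R3: [0, 0, 0, 0, 0]
The echelon form has 3 nonzero rows; the last pivot sits in the augmented column, so rank(P) = 2 but rank([P|b]) = 3.
Since the ranks differ, the system is inconsistent.
It has no solutions.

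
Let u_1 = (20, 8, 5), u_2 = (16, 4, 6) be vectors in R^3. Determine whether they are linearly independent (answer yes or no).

Form the matrix with these vectors as rows and row reduce.
R2 ← R2 − (4/5)·R1: [0, -12/5, 2]
2 nonzero rows, so the 2 vectors span a space of dimension 2.
Since 2 = 2, the vectors are linearly independent.

yes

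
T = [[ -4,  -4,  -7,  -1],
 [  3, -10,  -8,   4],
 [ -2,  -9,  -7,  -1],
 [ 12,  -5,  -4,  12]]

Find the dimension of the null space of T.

Row reduce to echelon form.
R2 ← R2 + (3/4)·R1: [0, -13, -53/4, 13/4]
R3 ← R3 − (1/2)·R1: [0, -7, -7/2, -1/2]
R4 ← R4 + (3)·R1: [0, -17, -25, 9]
R3 ← R3 − (7/13)·R2: [0, 0, 189/52, -9/4]
R4 ← R4 − (17/13)·R2: [0, 0, -399/52, 19/4]
R4 ← R4 + (19/9)·R3: [0, 0, 0, 0]
3 nonzero rows, so rank(T) = 3.
T has 4 columns; by rank–nullity, nullity = 4 − 3 = 1.

1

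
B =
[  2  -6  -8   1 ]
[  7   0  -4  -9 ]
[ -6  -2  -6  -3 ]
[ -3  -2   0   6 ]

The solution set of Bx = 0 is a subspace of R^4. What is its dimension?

Row reduce to echelon form.
R2 ← R2 − (7/2)·R1: [0, 21, 24, -25/2]
R3 ← R3 + (3)·R1: [0, -20, -30, 0]
R4 ← R4 + (3/2)·R1: [0, -11, -12, 15/2]
R3 ← R3 + (20/21)·R2: [0, 0, -50/7, -250/21]
R4 ← R4 + (11/21)·R2: [0, 0, 4/7, 20/21]
R4 ← R4 + (2/25)·R3: [0, 0, 0, 0]
3 nonzero rows, so rank(B) = 3.
B has 4 columns; by rank–nullity, nullity = 4 − 3 = 1.

1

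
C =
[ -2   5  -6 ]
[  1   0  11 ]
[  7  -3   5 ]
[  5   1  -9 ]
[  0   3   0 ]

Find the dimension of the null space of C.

0

Row reduce to echelon form.
R2 ← R2 + (1/2)·R1: [0, 5/2, 8]
R3 ← R3 + (7/2)·R1: [0, 29/2, -16]
R4 ← R4 + (5/2)·R1: [0, 27/2, -24]
R3 ← R3 − (29/5)·R2: [0, 0, -312/5]
R4 ← R4 − (27/5)·R2: [0, 0, -336/5]
R5 ← R5 − (6/5)·R2: [0, 0, -48/5]
R4 ← R4 − (14/13)·R3: [0, 0, 0]
R5 ← R5 − (2/13)·R3: [0, 0, 0]
3 nonzero rows, so rank(C) = 3.
C has 3 columns; by rank–nullity, nullity = 3 − 3 = 0.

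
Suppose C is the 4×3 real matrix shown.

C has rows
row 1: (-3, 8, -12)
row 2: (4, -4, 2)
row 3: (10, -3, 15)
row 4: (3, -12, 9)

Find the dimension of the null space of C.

Row reduce to echelon form.
R2 ← R2 + (4/3)·R1: [0, 20/3, -14]
R3 ← R3 + (10/3)·R1: [0, 71/3, -25]
R4 ← R4 + R1: [0, -4, -3]
R3 ← R3 − (71/20)·R2: [0, 0, 247/10]
R4 ← R4 + (3/5)·R2: [0, 0, -57/5]
R4 ← R4 + (6/13)·R3: [0, 0, 0]
3 nonzero rows, so rank(C) = 3.
C has 3 columns; by rank–nullity, nullity = 3 − 3 = 0.

0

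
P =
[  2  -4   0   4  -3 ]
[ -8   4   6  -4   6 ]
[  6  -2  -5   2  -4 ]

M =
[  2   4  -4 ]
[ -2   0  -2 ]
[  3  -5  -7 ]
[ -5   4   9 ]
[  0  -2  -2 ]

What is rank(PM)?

First compute PM:
[[ -8,  30,  42],
 [ 14, -90, -66],
 [ -9,  65,  41]]
Now row reduce the product.
R2 ← R2 + (7/4)·R1: [0, -75/2, 15/2]
R3 ← R3 − (9/8)·R1: [0, 125/4, -25/4]
R3 ← R3 + (5/6)·R2: [0, 0, 0]
2 nonzero rows, so rank(PM) = 2.

2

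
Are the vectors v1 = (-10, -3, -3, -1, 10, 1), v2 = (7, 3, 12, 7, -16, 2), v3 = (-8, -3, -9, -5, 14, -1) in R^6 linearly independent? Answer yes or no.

Form the matrix with these vectors as rows and row reduce.
R2 ← R2 + (7/10)·R1: [0, 9/10, 99/10, 63/10, -9, 27/10]
R3 ← R3 − (4/5)·R1: [0, -3/5, -33/5, -21/5, 6, -9/5]
R3 ← R3 + (2/3)·R2: [0, 0, 0, 0, 0, 0]
2 nonzero rows, so the 3 vectors span a space of dimension 2.
Since 2 < 3, the vectors are linearly dependent.

no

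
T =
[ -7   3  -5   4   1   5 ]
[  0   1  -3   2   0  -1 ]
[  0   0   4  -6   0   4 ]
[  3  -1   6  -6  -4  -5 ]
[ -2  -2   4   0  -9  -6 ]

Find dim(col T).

5

Row reduce to echelon form.
R4 ← R4 + (3/7)·R1: [0, 2/7, 27/7, -30/7, -25/7, -20/7]
R5 ← R5 − (2/7)·R1: [0, -20/7, 38/7, -8/7, -65/7, -52/7]
R4 ← R4 − (2/7)·R2: [0, 0, 33/7, -34/7, -25/7, -18/7]
R5 ← R5 + (20/7)·R2: [0, 0, -22/7, 32/7, -65/7, -72/7]
R4 ← R4 − (33/28)·R3: [0, 0, 0, 31/14, -25/7, -51/7]
R5 ← R5 + (11/14)·R3: [0, 0, 0, -1/7, -65/7, -50/7]
R5 ← R5 + (2/31)·R4: [0, 0, 0, 0, -295/31, -236/31]
Echelon form has 5 nonzero rows, so rank(T) = 5.
The column space has dimension equal to the rank: 5.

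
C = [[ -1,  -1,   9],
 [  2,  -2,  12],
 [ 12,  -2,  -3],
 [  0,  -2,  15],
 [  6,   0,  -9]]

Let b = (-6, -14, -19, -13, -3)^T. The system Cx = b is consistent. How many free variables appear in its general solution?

Row reduce the augmented matrix [C | b].
R2 ← R2 + (2)·R1: [0, -4, 30, -26]
R3 ← R3 + (12)·R1: [0, -14, 105, -91]
R5 ← R5 + (6)·R1: [0, -6, 45, -39]
R3 ← R3 − (7/2)·R2: [0, 0, 0, 0]
R4 ← R4 − (1/2)·R2: [0, 0, 0, 0]
R5 ← R5 − (3/2)·R2: [0, 0, 0, 0]
The echelon form has 2 nonzero rows, and every pivot lies in the first 3 columns, so rank(C) = rank([C|b]) = 2.
The system is consistent.
Free variables = (unknowns) − (rank) = 3 − 2 = 1.

1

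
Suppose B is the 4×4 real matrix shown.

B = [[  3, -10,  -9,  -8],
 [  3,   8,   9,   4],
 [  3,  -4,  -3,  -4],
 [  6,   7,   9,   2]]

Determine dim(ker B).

Row reduce to echelon form.
R2 ← R2 − R1: [0, 18, 18, 12]
R3 ← R3 − R1: [0, 6, 6, 4]
R4 ← R4 − (2)·R1: [0, 27, 27, 18]
R3 ← R3 − (1/3)·R2: [0, 0, 0, 0]
R4 ← R4 − (3/2)·R2: [0, 0, 0, 0]
2 nonzero rows, so rank(B) = 2.
B has 4 columns; by rank–nullity, nullity = 4 − 2 = 2.

2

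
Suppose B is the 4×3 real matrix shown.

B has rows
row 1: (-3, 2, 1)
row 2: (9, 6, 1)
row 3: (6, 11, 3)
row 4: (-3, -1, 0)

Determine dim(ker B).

Row reduce to echelon form.
R2 ← R2 + (3)·R1: [0, 12, 4]
R3 ← R3 + (2)·R1: [0, 15, 5]
R4 ← R4 − R1: [0, -3, -1]
R3 ← R3 − (5/4)·R2: [0, 0, 0]
R4 ← R4 + (1/4)·R2: [0, 0, 0]
2 nonzero rows, so rank(B) = 2.
B has 3 columns; by rank–nullity, nullity = 3 − 2 = 1.

1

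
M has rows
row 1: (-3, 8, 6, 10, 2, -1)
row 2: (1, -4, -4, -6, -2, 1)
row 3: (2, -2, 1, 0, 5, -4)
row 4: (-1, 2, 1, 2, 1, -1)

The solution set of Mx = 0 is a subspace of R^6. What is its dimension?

3

Row reduce to echelon form.
R2 ← R2 + (1/3)·R1: [0, -4/3, -2, -8/3, -4/3, 2/3]
R3 ← R3 + (2/3)·R1: [0, 10/3, 5, 20/3, 19/3, -14/3]
R4 ← R4 − (1/3)·R1: [0, -2/3, -1, -4/3, 1/3, -2/3]
R3 ← R3 + (5/2)·R2: [0, 0, 0, 0, 3, -3]
R4 ← R4 − (1/2)·R2: [0, 0, 0, 0, 1, -1]
R4 ← R4 − (1/3)·R3: [0, 0, 0, 0, 0, 0]
3 nonzero rows, so rank(M) = 3.
M has 6 columns; by rank–nullity, nullity = 6 − 3 = 3.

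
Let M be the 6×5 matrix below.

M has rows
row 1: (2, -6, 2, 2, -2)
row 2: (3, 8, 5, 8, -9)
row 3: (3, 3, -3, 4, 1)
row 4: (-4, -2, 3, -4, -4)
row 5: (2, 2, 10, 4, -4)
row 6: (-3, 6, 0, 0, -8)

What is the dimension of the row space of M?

Row reduce to echelon form.
R2 ← R2 − (3/2)·R1: [0, 17, 2, 5, -6]
R3 ← R3 − (3/2)·R1: [0, 12, -6, 1, 4]
R4 ← R4 + (2)·R1: [0, -14, 7, 0, -8]
R5 ← R5 − R1: [0, 8, 8, 2, -2]
R6 ← R6 + (3/2)·R1: [0, -3, 3, 3, -11]
R3 ← R3 − (12/17)·R2: [0, 0, -126/17, -43/17, 140/17]
R4 ← R4 + (14/17)·R2: [0, 0, 147/17, 70/17, -220/17]
R5 ← R5 − (8/17)·R2: [0, 0, 120/17, -6/17, 14/17]
R6 ← R6 + (3/17)·R2: [0, 0, 57/17, 66/17, -205/17]
R4 ← R4 + (7/6)·R3: [0, 0, 0, 7/6, -10/3]
R5 ← R5 + (20/21)·R3: [0, 0, 0, -58/21, 26/3]
R6 ← R6 + (19/42)·R3: [0, 0, 0, 115/42, -25/3]
R5 ← R5 + (116/49)·R4: [0, 0, 0, 0, 38/49]
R6 ← R6 − (115/49)·R4: [0, 0, 0, 0, -25/49]
R6 ← R6 + (25/38)·R5: [0, 0, 0, 0, 0]
Echelon form has 5 nonzero rows, so rank(M) = 5.
The row space has dimension equal to the rank: 5.

5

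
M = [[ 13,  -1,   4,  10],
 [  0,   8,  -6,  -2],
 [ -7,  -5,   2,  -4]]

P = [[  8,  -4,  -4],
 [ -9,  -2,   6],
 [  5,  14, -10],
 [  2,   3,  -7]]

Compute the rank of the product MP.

2

First compute MP:
[[153,  36, -168],
 [-106, -106, 122],
 [ -9,  54,   6]]
Now row reduce the product.
R2 ← R2 + (106/153)·R1: [0, -1378/17, 286/51]
R3 ← R3 + (1/17)·R1: [0, 954/17, -66/17]
R3 ← R3 + (9/13)·R2: [0, 0, 0]
2 nonzero rows, so rank(MP) = 2.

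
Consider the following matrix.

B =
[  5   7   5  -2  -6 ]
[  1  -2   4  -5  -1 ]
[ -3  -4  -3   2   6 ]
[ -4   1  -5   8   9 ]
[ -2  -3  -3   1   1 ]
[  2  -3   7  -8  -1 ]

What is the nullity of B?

Row reduce to echelon form.
R2 ← R2 − (1/5)·R1: [0, -17/5, 3, -23/5, 1/5]
R3 ← R3 + (3/5)·R1: [0, 1/5, 0, 4/5, 12/5]
R4 ← R4 + (4/5)·R1: [0, 33/5, -1, 32/5, 21/5]
R5 ← R5 + (2/5)·R1: [0, -1/5, -1, 1/5, -7/5]
R6 ← R6 − (2/5)·R1: [0, -29/5, 5, -36/5, 7/5]
R3 ← R3 + (1/17)·R2: [0, 0, 3/17, 9/17, 41/17]
R4 ← R4 + (33/17)·R2: [0, 0, 82/17, -43/17, 78/17]
R5 ← R5 − (1/17)·R2: [0, 0, -20/17, 8/17, -24/17]
R6 ← R6 − (29/17)·R2: [0, 0, -2/17, 11/17, 18/17]
R4 ← R4 − (82/3)·R3: [0, 0, 0, -17, -184/3]
R5 ← R5 + (20/3)·R3: [0, 0, 0, 4, 44/3]
R6 ← R6 + (2/3)·R3: [0, 0, 0, 1, 8/3]
R5 ← R5 + (4/17)·R4: [0, 0, 0, 0, 4/17]
R6 ← R6 + (1/17)·R4: [0, 0, 0, 0, -16/17]
R6 ← R6 + (4)·R5: [0, 0, 0, 0, 0]
5 nonzero rows, so rank(B) = 5.
B has 5 columns; by rank–nullity, nullity = 5 − 5 = 0.

0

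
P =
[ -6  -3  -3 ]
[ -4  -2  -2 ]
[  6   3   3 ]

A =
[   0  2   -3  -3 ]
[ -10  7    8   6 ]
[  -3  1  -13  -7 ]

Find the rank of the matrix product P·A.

1

First compute PA:
[[ 39, -36,  33,  21],
 [ 26, -24,  22,  14],
 [-39,  36, -33, -21]]
Now row reduce the product.
R2 ← R2 − (2/3)·R1: [0, 0, 0, 0]
R3 ← R3 + R1: [0, 0, 0, 0]
1 nonzero row, so rank(PA) = 1.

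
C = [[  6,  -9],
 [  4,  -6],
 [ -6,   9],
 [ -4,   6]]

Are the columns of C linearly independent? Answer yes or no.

no

Row reduce C to echelon form.
R2 ← R2 − (2/3)·R1: [0, 0]
R3 ← R3 + R1: [0, 0]
R4 ← R4 + (2/3)·R1: [0, 0]
1 pivot among 2 columns.
Only 1 < 2 pivot columns, so the columns are linearly dependent.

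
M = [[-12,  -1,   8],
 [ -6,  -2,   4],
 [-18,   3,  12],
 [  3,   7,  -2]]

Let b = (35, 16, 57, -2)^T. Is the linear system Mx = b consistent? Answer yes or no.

Row reduce the augmented matrix [M | b].
R2 ← R2 − (1/2)·R1: [0, -3/2, 0, -3/2]
R3 ← R3 − (3/2)·R1: [0, 9/2, 0, 9/2]
R4 ← R4 + (1/4)·R1: [0, 27/4, 0, 27/4]
R3 ← R3 + (3)·R2: [0, 0, 0, 0]
R4 ← R4 + (9/2)·R2: [0, 0, 0, 0]
The echelon form has 2 nonzero rows, and every pivot lies in the first 3 columns, so rank(M) = rank([M|b]) = 2.
The system is consistent.

yes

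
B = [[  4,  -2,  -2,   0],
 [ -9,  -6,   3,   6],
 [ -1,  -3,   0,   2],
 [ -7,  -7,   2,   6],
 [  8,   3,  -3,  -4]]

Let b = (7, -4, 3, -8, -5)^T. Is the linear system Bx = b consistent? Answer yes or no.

no

Row reduce the augmented matrix [B | b].
R2 ← R2 + (9/4)·R1: [0, -21/2, -3/2, 6, 47/4]
R3 ← R3 + (1/4)·R1: [0, -7/2, -1/2, 2, 19/4]
R4 ← R4 + (7/4)·R1: [0, -21/2, -3/2, 6, 17/4]
R5 ← R5 − (2)·R1: [0, 7, 1, -4, -19]
R3 ← R3 − (1/3)·R2: [0, 0, 0, 0, 5/6]
R4 ← R4 − R2: [0, 0, 0, 0, -15/2]
R5 ← R5 + (2/3)·R2: [0, 0, 0, 0, -67/6]
R4 ← R4 + (9)·R3: [0, 0, 0, 0, 0]
R5 ← R5 + (67/5)·R3: [0, 0, 0, 0, 0]
The echelon form has 3 nonzero rows; the last pivot sits in the augmented column, so rank(B) = 2 but rank([B|b]) = 3.
Since the ranks differ, the system is inconsistent.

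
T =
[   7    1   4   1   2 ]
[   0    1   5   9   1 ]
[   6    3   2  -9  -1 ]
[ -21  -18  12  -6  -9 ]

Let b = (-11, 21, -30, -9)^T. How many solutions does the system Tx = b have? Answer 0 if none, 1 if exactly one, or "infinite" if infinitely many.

Row reduce the augmented matrix [T | b].
R3 ← R3 − (6/7)·R1: [0, 15/7, -10/7, -69/7, -19/7, -144/7]
R4 ← R4 + (3)·R1: [0, -15, 24, -3, -3, -42]
R3 ← R3 − (15/7)·R2: [0, 0, -85/7, -204/7, -34/7, -459/7]
R4 ← R4 + (15)·R2: [0, 0, 99, 132, 12, 273]
R4 ← R4 + (693/85)·R3: [0, 0, 0, -528/5, -138/5, -1308/5]
The echelon form has 4 nonzero rows, and every pivot lies in the first 5 columns, so rank(T) = rank([T|b]) = 4.
The system is consistent.
rank = 4 < 5 unknowns, so there are infinitely many solutions.

infinite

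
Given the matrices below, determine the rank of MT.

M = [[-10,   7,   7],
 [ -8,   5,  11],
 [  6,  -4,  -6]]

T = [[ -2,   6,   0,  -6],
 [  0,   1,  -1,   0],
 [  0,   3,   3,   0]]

2

First compute MT:
[[ 20, -32,  14,  60],
 [ 16, -10,  28,  48],
 [-12,  14, -14, -36]]
Now row reduce the product.
R2 ← R2 − (4/5)·R1: [0, 78/5, 84/5, 0]
R3 ← R3 + (3/5)·R1: [0, -26/5, -28/5, 0]
R3 ← R3 + (1/3)·R2: [0, 0, 0, 0]
2 nonzero rows, so rank(MT) = 2.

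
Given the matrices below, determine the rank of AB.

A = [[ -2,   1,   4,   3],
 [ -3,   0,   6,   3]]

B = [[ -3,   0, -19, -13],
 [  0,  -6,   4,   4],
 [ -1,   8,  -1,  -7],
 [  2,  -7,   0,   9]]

First compute AB:
[[  8,   5,  38,  29],
 [  9,  27,  51,  24]]
Now row reduce the product.
R2 ← R2 − (9/8)·R1: [0, 171/8, 33/4, -69/8]
2 nonzero rows, so rank(AB) = 2.

2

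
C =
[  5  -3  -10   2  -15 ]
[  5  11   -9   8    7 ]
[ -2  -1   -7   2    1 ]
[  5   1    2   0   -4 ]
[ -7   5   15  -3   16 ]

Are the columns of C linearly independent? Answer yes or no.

yes

Row reduce C to echelon form.
R2 ← R2 − R1: [0, 14, 1, 6, 22]
R3 ← R3 + (2/5)·R1: [0, -11/5, -11, 14/5, -5]
R4 ← R4 − R1: [0, 4, 12, -2, 11]
R5 ← R5 + (7/5)·R1: [0, 4/5, 1, -1/5, -5]
R3 ← R3 + (11/70)·R2: [0, 0, -759/70, 131/35, -54/35]
R4 ← R4 − (2/7)·R2: [0, 0, 82/7, -26/7, 33/7]
R5 ← R5 − (2/35)·R2: [0, 0, 33/35, -19/35, -219/35]
R4 ← R4 + (820/759)·R3: [0, 0, 0, 250/759, 771/253]
R5 ← R5 + (2/23)·R3: [0, 0, 0, -5/23, -147/23]
R5 ← R5 + (33/50)·R4: [0, 0, 0, 0, -219/50]
5 pivots among 5 columns.
Every column is a pivot column, so the columns are linearly independent.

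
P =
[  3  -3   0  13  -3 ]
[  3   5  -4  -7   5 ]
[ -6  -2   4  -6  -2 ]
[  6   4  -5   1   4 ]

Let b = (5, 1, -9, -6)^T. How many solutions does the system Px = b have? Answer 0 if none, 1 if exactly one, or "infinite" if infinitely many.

Row reduce the augmented matrix [P | b].
R2 ← R2 − R1: [0, 8, -4, -20, 8, -4]
R3 ← R3 + (2)·R1: [0, -8, 4, 20, -8, 1]
R4 ← R4 − (2)·R1: [0, 10, -5, -25, 10, -16]
R3 ← R3 + R2: [0, 0, 0, 0, 0, -3]
R4 ← R4 − (5/4)·R2: [0, 0, 0, 0, 0, -11]
R4 ← R4 − (11/3)·R3: [0, 0, 0, 0, 0, 0]
The echelon form has 3 nonzero rows; the last pivot sits in the augmented column, so rank(P) = 2 but rank([P|b]) = 3.
Since the ranks differ, the system is inconsistent.
It has no solutions.

0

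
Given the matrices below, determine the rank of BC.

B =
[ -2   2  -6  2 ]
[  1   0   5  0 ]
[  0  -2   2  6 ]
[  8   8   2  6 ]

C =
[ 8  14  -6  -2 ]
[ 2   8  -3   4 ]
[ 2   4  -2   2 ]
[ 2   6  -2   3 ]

4

First compute BC:
[[-20, -24,  14,   6],
 [ 18,  34, -16,   8],
 [ 12,  28, -10,  14],
 [ 96, 220, -88,  38]]
Now row reduce the product.
R2 ← R2 + (9/10)·R1: [0, 62/5, -17/5, 67/5]
R3 ← R3 + (3/5)·R1: [0, 68/5, -8/5, 88/5]
R4 ← R4 + (24/5)·R1: [0, 524/5, -104/5, 334/5]
R3 ← R3 − (34/31)·R2: [0, 0, 66/31, 90/31]
R4 ← R4 − (262/31)·R2: [0, 0, 246/31, -1440/31]
R4 ← R4 − (41/11)·R3: [0, 0, 0, -630/11]
4 nonzero rows, so rank(BC) = 4.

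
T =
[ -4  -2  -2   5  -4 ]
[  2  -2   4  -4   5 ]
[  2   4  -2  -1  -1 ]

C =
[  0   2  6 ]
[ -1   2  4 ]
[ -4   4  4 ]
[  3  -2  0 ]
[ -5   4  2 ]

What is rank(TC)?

First compute TC:
[[ 45, -46, -48],
 [-51,  44,  30],
 [  6,   2,  18]]
Now row reduce the product.
R2 ← R2 + (17/15)·R1: [0, -122/15, -122/5]
R3 ← R3 − (2/15)·R1: [0, 122/15, 122/5]
R3 ← R3 + R2: [0, 0, 0]
2 nonzero rows, so rank(TC) = 2.

2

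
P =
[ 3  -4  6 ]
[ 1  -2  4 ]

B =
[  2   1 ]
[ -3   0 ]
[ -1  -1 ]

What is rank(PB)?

First compute PB:
[[ 12,  -3],
 [  4,  -3]]
Now row reduce the product.
R2 ← R2 − (1/3)·R1: [0, -2]
2 nonzero rows, so rank(PB) = 2.

2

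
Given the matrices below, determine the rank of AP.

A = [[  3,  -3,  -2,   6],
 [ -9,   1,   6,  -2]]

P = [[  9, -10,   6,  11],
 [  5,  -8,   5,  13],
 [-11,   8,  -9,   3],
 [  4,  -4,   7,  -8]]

2

First compute AP:
[[ 58, -46,  63, -60],
 [-150, 138, -117, -52]]
Now row reduce the product.
R2 ← R2 + (75/29)·R1: [0, 552/29, 1332/29, -6008/29]
2 nonzero rows, so rank(AP) = 2.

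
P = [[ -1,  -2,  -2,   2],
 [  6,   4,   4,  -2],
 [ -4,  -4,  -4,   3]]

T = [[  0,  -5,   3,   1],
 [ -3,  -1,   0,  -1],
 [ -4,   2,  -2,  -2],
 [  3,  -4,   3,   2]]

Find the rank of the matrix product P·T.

First compute PT:
[[ 20,  -5,   7,   9],
 [-34, -18,   4, -10],
 [ 37,   4,   5,  14]]
Now row reduce the product.
R2 ← R2 + (17/10)·R1: [0, -53/2, 159/10, 53/10]
R3 ← R3 − (37/20)·R1: [0, 53/4, -159/20, -53/20]
R3 ← R3 + (1/2)·R2: [0, 0, 0, 0]
2 nonzero rows, so rank(PT) = 2.

2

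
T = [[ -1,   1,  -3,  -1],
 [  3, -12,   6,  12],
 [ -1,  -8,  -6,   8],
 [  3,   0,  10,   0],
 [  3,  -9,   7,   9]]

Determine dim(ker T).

Row reduce to echelon form.
R2 ← R2 + (3)·R1: [0, -9, -3, 9]
R3 ← R3 − R1: [0, -9, -3, 9]
R4 ← R4 + (3)·R1: [0, 3, 1, -3]
R5 ← R5 + (3)·R1: [0, -6, -2, 6]
R3 ← R3 − R2: [0, 0, 0, 0]
R4 ← R4 + (1/3)·R2: [0, 0, 0, 0]
R5 ← R5 − (2/3)·R2: [0, 0, 0, 0]
2 nonzero rows, so rank(T) = 2.
T has 4 columns; by rank–nullity, nullity = 4 − 2 = 2.

2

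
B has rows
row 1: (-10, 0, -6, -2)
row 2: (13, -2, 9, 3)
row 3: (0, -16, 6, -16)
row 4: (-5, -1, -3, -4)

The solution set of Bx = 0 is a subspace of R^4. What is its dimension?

Row reduce to echelon form.
R2 ← R2 + (13/10)·R1: [0, -2, 6/5, 2/5]
R4 ← R4 − (1/2)·R1: [0, -1, 0, -3]
R3 ← R3 − (8)·R2: [0, 0, -18/5, -96/5]
R4 ← R4 − (1/2)·R2: [0, 0, -3/5, -16/5]
R4 ← R4 − (1/6)·R3: [0, 0, 0, 0]
3 nonzero rows, so rank(B) = 3.
B has 4 columns; by rank–nullity, nullity = 4 − 3 = 1.

1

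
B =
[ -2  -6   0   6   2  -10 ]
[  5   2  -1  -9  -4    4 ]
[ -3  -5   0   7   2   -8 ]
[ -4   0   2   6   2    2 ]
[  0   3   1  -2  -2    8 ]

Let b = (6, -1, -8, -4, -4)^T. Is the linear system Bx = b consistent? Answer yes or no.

no

Row reduce the augmented matrix [B | b].
R2 ← R2 + (5/2)·R1: [0, -13, -1, 6, 1, -21, 14]
R3 ← R3 − (3/2)·R1: [0, 4, 0, -2, -1, 7, -17]
R4 ← R4 − (2)·R1: [0, 12, 2, -6, -2, 22, -16]
R3 ← R3 + (4/13)·R2: [0, 0, -4/13, -2/13, -9/13, 7/13, -165/13]
R4 ← R4 + (12/13)·R2: [0, 0, 14/13, -6/13, -14/13, 34/13, -40/13]
R5 ← R5 + (3/13)·R2: [0, 0, 10/13, -8/13, -23/13, 41/13, -10/13]
R4 ← R4 + (7/2)·R3: [0, 0, 0, -1, -7/2, 9/2, -95/2]
R5 ← R5 + (5/2)·R3: [0, 0, 0, -1, -7/2, 9/2, -65/2]
R5 ← R5 − R4: [0, 0, 0, 0, 0, 0, 15]
The echelon form has 5 nonzero rows; the last pivot sits in the augmented column, so rank(B) = 4 but rank([B|b]) = 5.
Since the ranks differ, the system is inconsistent.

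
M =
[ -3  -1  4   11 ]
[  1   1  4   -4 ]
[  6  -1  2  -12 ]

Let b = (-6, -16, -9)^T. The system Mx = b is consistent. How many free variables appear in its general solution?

1

Row reduce the augmented matrix [M | b].
R2 ← R2 + (1/3)·R1: [0, 2/3, 16/3, -1/3, -18]
R3 ← R3 + (2)·R1: [0, -3, 10, 10, -21]
R3 ← R3 + (9/2)·R2: [0, 0, 34, 17/2, -102]
The echelon form has 3 nonzero rows, and every pivot lies in the first 4 columns, so rank(M) = rank([M|b]) = 3.
The system is consistent.
Free variables = (unknowns) − (rank) = 4 − 3 = 1.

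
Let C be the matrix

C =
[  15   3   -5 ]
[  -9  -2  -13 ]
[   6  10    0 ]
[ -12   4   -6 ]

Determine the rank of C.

Row reduce to echelon form.
R2 ← R2 + (3/5)·R1: [0, -1/5, -16]
R3 ← R3 − (2/5)·R1: [0, 44/5, 2]
R4 ← R4 + (4/5)·R1: [0, 32/5, -10]
R3 ← R3 + (44)·R2: [0, 0, -702]
R4 ← R4 + (32)·R2: [0, 0, -522]
R4 ← R4 − (29/39)·R3: [0, 0, 0]
Echelon form has 3 nonzero rows, so rank(C) = 3.

3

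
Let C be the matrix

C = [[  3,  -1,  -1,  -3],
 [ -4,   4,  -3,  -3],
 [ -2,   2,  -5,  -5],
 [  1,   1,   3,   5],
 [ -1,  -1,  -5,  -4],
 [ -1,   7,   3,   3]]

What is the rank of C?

Row reduce to echelon form.
R2 ← R2 + (4/3)·R1: [0, 8/3, -13/3, -7]
R3 ← R3 + (2/3)·R1: [0, 4/3, -17/3, -7]
R4 ← R4 − (1/3)·R1: [0, 4/3, 10/3, 6]
R5 ← R5 + (1/3)·R1: [0, -4/3, -16/3, -5]
R6 ← R6 + (1/3)·R1: [0, 20/3, 8/3, 2]
R3 ← R3 − (1/2)·R2: [0, 0, -7/2, -7/2]
R4 ← R4 − (1/2)·R2: [0, 0, 11/2, 19/2]
R5 ← R5 + (1/2)·R2: [0, 0, -15/2, -17/2]
R6 ← R6 − (5/2)·R2: [0, 0, 27/2, 39/2]
R4 ← R4 + (11/7)·R3: [0, 0, 0, 4]
R5 ← R5 − (15/7)·R3: [0, 0, 0, -1]
R6 ← R6 + (27/7)·R3: [0, 0, 0, 6]
R5 ← R5 + (1/4)·R4: [0, 0, 0, 0]
R6 ← R6 − (3/2)·R4: [0, 0, 0, 0]
Echelon form has 4 nonzero rows, so rank(C) = 4.

4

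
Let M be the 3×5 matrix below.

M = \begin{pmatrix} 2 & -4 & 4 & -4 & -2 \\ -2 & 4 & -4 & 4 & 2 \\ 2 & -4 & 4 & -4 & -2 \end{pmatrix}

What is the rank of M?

1

Row reduce to echelon form.
R2 ← R2 + R1: [0, 0, 0, 0, 0]
R3 ← R3 − R1: [0, 0, 0, 0, 0]
Echelon form has 1 nonzero row, so rank(M) = 1.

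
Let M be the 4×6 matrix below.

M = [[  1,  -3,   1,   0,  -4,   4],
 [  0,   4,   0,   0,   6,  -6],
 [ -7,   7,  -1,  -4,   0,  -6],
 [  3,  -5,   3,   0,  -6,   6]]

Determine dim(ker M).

Row reduce to echelon form.
R3 ← R3 + (7)·R1: [0, -14, 6, -4, -28, 22]
R4 ← R4 − (3)·R1: [0, 4, 0, 0, 6, -6]
R3 ← R3 + (7/2)·R2: [0, 0, 6, -4, -7, 1]
R4 ← R4 − R2: [0, 0, 0, 0, 0, 0]
3 nonzero rows, so rank(M) = 3.
M has 6 columns; by rank–nullity, nullity = 6 − 3 = 3.

3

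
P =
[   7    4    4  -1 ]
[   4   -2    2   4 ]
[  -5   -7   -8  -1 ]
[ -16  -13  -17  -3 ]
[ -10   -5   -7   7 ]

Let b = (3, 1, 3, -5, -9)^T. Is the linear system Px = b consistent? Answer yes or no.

no

Row reduce the augmented matrix [P | b].
R2 ← R2 − (4/7)·R1: [0, -30/7, -2/7, 32/7, -5/7]
R3 ← R3 + (5/7)·R1: [0, -29/7, -36/7, -12/7, 36/7]
R4 ← R4 + (16/7)·R1: [0, -27/7, -55/7, -37/7, 13/7]
R5 ← R5 + (10/7)·R1: [0, 5/7, -9/7, 39/7, -33/7]
R3 ← R3 − (29/30)·R2: [0, 0, -73/15, -92/15, 35/6]
R4 ← R4 − (9/10)·R2: [0, 0, -38/5, -47/5, 5/2]
R5 ← R5 + (1/6)·R2: [0, 0, -4/3, 19/3, -29/6]
R4 ← R4 − (114/73)·R3: [0, 0, 0, 13/73, -965/146]
R5 ← R5 − (20/73)·R3: [0, 0, 0, 585/73, -939/146]
R5 ← R5 − (45)·R4: [0, 0, 0, 0, 291]
The echelon form has 5 nonzero rows; the last pivot sits in the augmented column, so rank(P) = 4 but rank([P|b]) = 5.
Since the ranks differ, the system is inconsistent.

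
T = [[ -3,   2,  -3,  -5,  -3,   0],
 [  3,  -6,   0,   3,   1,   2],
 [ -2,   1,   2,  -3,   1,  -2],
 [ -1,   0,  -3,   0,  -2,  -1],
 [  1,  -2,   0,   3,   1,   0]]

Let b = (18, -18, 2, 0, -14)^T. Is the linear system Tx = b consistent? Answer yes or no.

yes

Row reduce the augmented matrix [T | b].
R2 ← R2 + R1: [0, -4, -3, -2, -2, 2, 0]
R3 ← R3 − (2/3)·R1: [0, -1/3, 4, 1/3, 3, -2, -10]
R4 ← R4 − (1/3)·R1: [0, -2/3, -2, 5/3, -1, -1, -6]
R5 ← R5 + (1/3)·R1: [0, -4/3, -1, 4/3, 0, 0, -8]
R3 ← R3 − (1/12)·R2: [0, 0, 17/4, 1/2, 19/6, -13/6, -10]
R4 ← R4 − (1/6)·R2: [0, 0, -3/2, 2, -2/3, -4/3, -6]
R5 ← R5 − (1/3)·R2: [0, 0, 0, 2, 2/3, -2/3, -8]
R4 ← R4 + (6/17)·R3: [0, 0, 0, 37/17, 23/51, -107/51, -162/17]
R5 ← R5 − (34/37)·R4: [0, 0, 0, 0, 28/111, 140/111, 28/37]
The echelon form has 5 nonzero rows, and every pivot lies in the first 6 columns, so rank(T) = rank([T|b]) = 5.
The system is consistent.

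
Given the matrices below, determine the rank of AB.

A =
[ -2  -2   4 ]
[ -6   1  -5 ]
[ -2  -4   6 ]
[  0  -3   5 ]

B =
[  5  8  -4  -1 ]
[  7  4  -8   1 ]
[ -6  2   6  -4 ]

3

First compute AB:
[[-48, -16,  48, -16],
 [  7, -54, -14,  27],
 [-74, -20,  76, -26],
 [-51,  -2,  54, -23]]
Now row reduce the product.
R2 ← R2 + (7/48)·R1: [0, -169/3, -7, 74/3]
R3 ← R3 − (37/24)·R1: [0, 14/3, 2, -4/3]
R4 ← R4 − (17/16)·R1: [0, 15, 3, -6]
R3 ← R3 + (14/169)·R2: [0, 0, 240/169, 120/169]
R4 ← R4 + (45/169)·R2: [0, 0, 192/169, 96/169]
R4 ← R4 − (4/5)·R3: [0, 0, 0, 0]
3 nonzero rows, so rank(AB) = 3.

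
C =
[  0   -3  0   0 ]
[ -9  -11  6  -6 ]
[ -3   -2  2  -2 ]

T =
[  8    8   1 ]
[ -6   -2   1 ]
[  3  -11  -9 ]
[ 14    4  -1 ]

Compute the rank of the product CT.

First compute CT:
[[ 18,   6,  -3],
 [-72, -140, -68],
 [-34, -50, -21]]
Now row reduce the product.
R2 ← R2 + (4)·R1: [0, -116, -80]
R3 ← R3 + (17/9)·R1: [0, -116/3, -80/3]
R3 ← R3 − (1/3)·R2: [0, 0, 0]
2 nonzero rows, so rank(CT) = 2.

2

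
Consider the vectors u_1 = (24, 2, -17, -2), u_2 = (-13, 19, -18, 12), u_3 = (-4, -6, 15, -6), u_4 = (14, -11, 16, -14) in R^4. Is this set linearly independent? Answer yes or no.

yes

Form the matrix with these vectors as rows and row reduce.
R2 ← R2 + (13/24)·R1: [0, 241/12, -653/24, 131/12]
R3 ← R3 + (1/6)·R1: [0, -17/3, 73/6, -19/3]
R4 ← R4 − (7/12)·R1: [0, -73/6, 311/12, -77/6]
R3 ← R3 + (68/241)·R2: [0, 0, 1082/241, -784/241]
R4 ← R4 + (146/241)·R2: [0, 0, 4547/482, -1499/241]
R4 ← R4 − (4547/2164)·R3: [0, 0, 0, 333/541]
4 nonzero rows, so the 4 vectors span a space of dimension 4.
Since 4 = 4, the vectors are linearly independent.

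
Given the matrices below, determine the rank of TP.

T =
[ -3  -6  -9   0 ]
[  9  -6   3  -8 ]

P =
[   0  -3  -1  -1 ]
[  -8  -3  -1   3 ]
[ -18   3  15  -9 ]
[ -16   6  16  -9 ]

2

First compute TP:
[[210,   0, -126,  66],
 [122, -48, -86,  18]]
Now row reduce the product.
R2 ← R2 − (61/105)·R1: [0, -48, -64/5, -712/35]
2 nonzero rows, so rank(TP) = 2.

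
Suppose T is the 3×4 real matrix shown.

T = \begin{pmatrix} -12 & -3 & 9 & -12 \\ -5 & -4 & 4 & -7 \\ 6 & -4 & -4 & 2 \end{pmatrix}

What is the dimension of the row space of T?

2

Row reduce to echelon form.
R2 ← R2 − (5/12)·R1: [0, -11/4, 1/4, -2]
R3 ← R3 + (1/2)·R1: [0, -11/2, 1/2, -4]
R3 ← R3 − (2)·R2: [0, 0, 0, 0]
Echelon form has 2 nonzero rows, so rank(T) = 2.
The row space has dimension equal to the rank: 2.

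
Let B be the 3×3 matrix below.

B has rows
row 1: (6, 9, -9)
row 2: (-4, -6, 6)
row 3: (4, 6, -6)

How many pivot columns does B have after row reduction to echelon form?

1

Row reduce to echelon form.
R2 ← R2 + (2/3)·R1: [0, 0, 0]
R3 ← R3 − (2/3)·R1: [0, 0, 0]
Echelon form has 1 nonzero row, so rank(B) = 1.
Each nonzero row contributes one pivot column: 1 pivot columns.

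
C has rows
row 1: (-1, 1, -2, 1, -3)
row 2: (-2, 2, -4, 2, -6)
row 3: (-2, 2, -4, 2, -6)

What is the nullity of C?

4

Row reduce to echelon form.
R2 ← R2 − (2)·R1: [0, 0, 0, 0, 0]
R3 ← R3 − (2)·R1: [0, 0, 0, 0, 0]
1 nonzero row, so rank(C) = 1.
C has 5 columns; by rank–nullity, nullity = 5 − 1 = 4.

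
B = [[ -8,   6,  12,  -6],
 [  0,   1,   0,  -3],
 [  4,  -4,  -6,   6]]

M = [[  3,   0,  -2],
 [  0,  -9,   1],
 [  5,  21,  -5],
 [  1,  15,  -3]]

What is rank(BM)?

First compute BM:
[[ 30, 108, -20],
 [ -3, -54,  10],
 [-12,   0,   0]]
Now row reduce the product.
R2 ← R2 + (1/10)·R1: [0, -216/5, 8]
R3 ← R3 + (2/5)·R1: [0, 216/5, -8]
R3 ← R3 + R2: [0, 0, 0]
2 nonzero rows, so rank(BM) = 2.

2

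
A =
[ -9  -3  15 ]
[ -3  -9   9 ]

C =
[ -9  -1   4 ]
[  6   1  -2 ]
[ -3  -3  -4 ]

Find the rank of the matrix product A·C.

First compute AC:
[[ 18, -39, -90],
 [-54, -33, -30]]
Now row reduce the product.
R2 ← R2 + (3)·R1: [0, -150, -300]
2 nonzero rows, so rank(AC) = 2.

2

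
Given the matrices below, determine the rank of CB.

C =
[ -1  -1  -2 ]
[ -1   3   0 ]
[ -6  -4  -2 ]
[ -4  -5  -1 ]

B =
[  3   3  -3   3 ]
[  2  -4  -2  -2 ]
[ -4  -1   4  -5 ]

3

First compute CB:
[[  3,   3,  -3,   9],
 [  3, -15,  -3,  -9],
 [-18,   0,  18,   0],
 [-18,   9,  18,   3]]
Now row reduce the product.
R2 ← R2 − R1: [0, -18, 0, -18]
R3 ← R3 + (6)·R1: [0, 18, 0, 54]
R4 ← R4 + (6)·R1: [0, 27, 0, 57]
R3 ← R3 + R2: [0, 0, 0, 36]
R4 ← R4 + (3/2)·R2: [0, 0, 0, 30]
R4 ← R4 − (5/6)·R3: [0, 0, 0, 0]
3 nonzero rows, so rank(CB) = 3.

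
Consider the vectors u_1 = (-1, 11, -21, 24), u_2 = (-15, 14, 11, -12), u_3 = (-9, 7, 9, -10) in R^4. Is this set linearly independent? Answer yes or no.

yes

Form the matrix with these vectors as rows and row reduce.
R2 ← R2 − (15)·R1: [0, -151, 326, -372]
R3 ← R3 − (9)·R1: [0, -92, 198, -226]
R3 ← R3 − (92/151)·R2: [0, 0, -94/151, 98/151]
3 nonzero rows, so the 3 vectors span a space of dimension 3.
Since 3 = 3, the vectors are linearly independent.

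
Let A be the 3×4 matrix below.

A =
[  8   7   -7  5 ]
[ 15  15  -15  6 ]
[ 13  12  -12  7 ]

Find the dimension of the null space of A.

Row reduce to echelon form.
R2 ← R2 − (15/8)·R1: [0, 15/8, -15/8, -27/8]
R3 ← R3 − (13/8)·R1: [0, 5/8, -5/8, -9/8]
R3 ← R3 − (1/3)·R2: [0, 0, 0, 0]
2 nonzero rows, so rank(A) = 2.
A has 4 columns; by rank–nullity, nullity = 4 − 2 = 2.

2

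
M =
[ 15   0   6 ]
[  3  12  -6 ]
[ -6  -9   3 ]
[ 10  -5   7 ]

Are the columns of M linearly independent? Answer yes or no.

no

Row reduce M to echelon form.
R2 ← R2 − (1/5)·R1: [0, 12, -36/5]
R3 ← R3 + (2/5)·R1: [0, -9, 27/5]
R4 ← R4 − (2/3)·R1: [0, -5, 3]
R3 ← R3 + (3/4)·R2: [0, 0, 0]
R4 ← R4 + (5/12)·R2: [0, 0, 0]
2 pivots among 3 columns.
Only 2 < 3 pivot columns, so the columns are linearly dependent.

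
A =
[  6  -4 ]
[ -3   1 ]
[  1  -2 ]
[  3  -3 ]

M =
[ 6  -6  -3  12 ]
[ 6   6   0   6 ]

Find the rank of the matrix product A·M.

2

First compute AM:
[[ 12, -60, -18,  48],
 [-12,  24,   9, -30],
 [ -6, -18,  -3,   0],
 [  0, -36,  -9,  18]]
Now row reduce the product.
R2 ← R2 + R1: [0, -36, -9, 18]
R3 ← R3 + (1/2)·R1: [0, -48, -12, 24]
R3 ← R3 − (4/3)·R2: [0, 0, 0, 0]
R4 ← R4 − R2: [0, 0, 0, 0]
2 nonzero rows, so rank(AM) = 2.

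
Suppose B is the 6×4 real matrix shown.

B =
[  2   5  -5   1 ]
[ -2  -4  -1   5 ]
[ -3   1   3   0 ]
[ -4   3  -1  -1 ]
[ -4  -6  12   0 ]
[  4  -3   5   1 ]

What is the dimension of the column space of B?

4

Row reduce to echelon form.
R2 ← R2 + R1: [0, 1, -6, 6]
R3 ← R3 + (3/2)·R1: [0, 17/2, -9/2, 3/2]
R4 ← R4 + (2)·R1: [0, 13, -11, 1]
R5 ← R5 + (2)·R1: [0, 4, 2, 2]
R6 ← R6 − (2)·R1: [0, -13, 15, -1]
R3 ← R3 − (17/2)·R2: [0, 0, 93/2, -99/2]
R4 ← R4 − (13)·R2: [0, 0, 67, -77]
R5 ← R5 − (4)·R2: [0, 0, 26, -22]
R6 ← R6 + (13)·R2: [0, 0, -63, 77]
R4 ← R4 − (134/93)·R3: [0, 0, 0, -176/31]
R5 ← R5 − (52/93)·R3: [0, 0, 0, 176/31]
R6 ← R6 + (42/31)·R3: [0, 0, 0, 308/31]
R5 ← R5 + R4: [0, 0, 0, 0]
R6 ← R6 + (7/4)·R4: [0, 0, 0, 0]
Echelon form has 4 nonzero rows, so rank(B) = 4.
The column space has dimension equal to the rank: 4.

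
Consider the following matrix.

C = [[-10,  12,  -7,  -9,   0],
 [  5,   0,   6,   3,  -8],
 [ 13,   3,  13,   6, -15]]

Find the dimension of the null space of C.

Row reduce to echelon form.
R2 ← R2 + (1/2)·R1: [0, 6, 5/2, -3/2, -8]
R3 ← R3 + (13/10)·R1: [0, 93/5, 39/10, -57/10, -15]
R3 ← R3 − (31/10)·R2: [0, 0, -77/20, -21/20, 49/5]
3 nonzero rows, so rank(C) = 3.
C has 5 columns; by rank–nullity, nullity = 5 − 3 = 2.

2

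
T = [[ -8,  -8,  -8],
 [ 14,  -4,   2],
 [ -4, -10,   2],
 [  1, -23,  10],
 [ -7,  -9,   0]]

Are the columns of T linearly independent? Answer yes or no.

Row reduce T to echelon form.
R2 ← R2 + (7/4)·R1: [0, -18, -12]
R3 ← R3 − (1/2)·R1: [0, -6, 6]
R4 ← R4 + (1/8)·R1: [0, -24, 9]
R5 ← R5 − (7/8)·R1: [0, -2, 7]
R3 ← R3 − (1/3)·R2: [0, 0, 10]
R4 ← R4 − (4/3)·R2: [0, 0, 25]
R5 ← R5 − (1/9)·R2: [0, 0, 25/3]
R4 ← R4 − (5/2)·R3: [0, 0, 0]
R5 ← R5 − (5/6)·R3: [0, 0, 0]
3 pivots among 3 columns.
Every column is a pivot column, so the columns are linearly independent.

yes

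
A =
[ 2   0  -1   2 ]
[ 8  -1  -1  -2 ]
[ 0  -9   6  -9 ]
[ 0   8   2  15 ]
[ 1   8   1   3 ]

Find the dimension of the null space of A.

Row reduce to echelon form.
R2 ← R2 − (4)·R1: [0, -1, 3, -10]
R5 ← R5 − (1/2)·R1: [0, 8, 3/2, 2]
R3 ← R3 − (9)·R2: [0, 0, -21, 81]
R4 ← R4 + (8)·R2: [0, 0, 26, -65]
R5 ← R5 + (8)·R2: [0, 0, 51/2, -78]
R4 ← R4 + (26/21)·R3: [0, 0, 0, 247/7]
R5 ← R5 + (17/14)·R3: [0, 0, 0, 285/14]
R5 ← R5 − (15/26)·R4: [0, 0, 0, 0]
4 nonzero rows, so rank(A) = 4.
A has 4 columns; by rank–nullity, nullity = 4 − 4 = 0.

0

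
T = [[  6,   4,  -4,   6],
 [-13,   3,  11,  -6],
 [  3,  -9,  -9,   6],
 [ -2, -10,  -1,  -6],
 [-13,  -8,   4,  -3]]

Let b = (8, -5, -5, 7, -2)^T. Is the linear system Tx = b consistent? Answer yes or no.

Row reduce the augmented matrix [T | b].
R2 ← R2 + (13/6)·R1: [0, 35/3, 7/3, 7, 37/3]
R3 ← R3 − (1/2)·R1: [0, -11, -7, 3, -9]
R4 ← R4 + (1/3)·R1: [0, -26/3, -7/3, -4, 29/3]
R5 ← R5 + (13/6)·R1: [0, 2/3, -14/3, 10, 46/3]
R3 ← R3 + (33/35)·R2: [0, 0, -24/5, 48/5, 92/35]
R4 ← R4 + (26/35)·R2: [0, 0, -3/5, 6/5, 659/35]
R5 ← R5 − (2/35)·R2: [0, 0, -24/5, 48/5, 512/35]
R4 ← R4 − (1/8)·R3: [0, 0, 0, 0, 37/2]
R5 ← R5 − R3: [0, 0, 0, 0, 12]
R5 ← R5 − (24/37)·R4: [0, 0, 0, 0, 0]
The echelon form has 4 nonzero rows; the last pivot sits in the augmented column, so rank(T) = 3 but rank([T|b]) = 4.
Since the ranks differ, the system is inconsistent.

no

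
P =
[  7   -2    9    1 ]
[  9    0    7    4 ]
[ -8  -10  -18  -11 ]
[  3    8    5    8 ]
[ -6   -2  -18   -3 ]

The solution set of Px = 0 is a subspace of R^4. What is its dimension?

1

Row reduce to echelon form.
R2 ← R2 − (9/7)·R1: [0, 18/7, -32/7, 19/7]
R3 ← R3 + (8/7)·R1: [0, -86/7, -54/7, -69/7]
R4 ← R4 − (3/7)·R1: [0, 62/7, 8/7, 53/7]
R5 ← R5 + (6/7)·R1: [0, -26/7, -72/7, -15/7]
R3 ← R3 + (43/9)·R2: [0, 0, -266/9, 28/9]
R4 ← R4 − (31/9)·R2: [0, 0, 152/9, -16/9]
R5 ← R5 + (13/9)·R2: [0, 0, -152/9, 16/9]
R4 ← R4 + (4/7)·R3: [0, 0, 0, 0]
R5 ← R5 − (4/7)·R3: [0, 0, 0, 0]
3 nonzero rows, so rank(P) = 3.
P has 4 columns; by rank–nullity, nullity = 4 − 3 = 1.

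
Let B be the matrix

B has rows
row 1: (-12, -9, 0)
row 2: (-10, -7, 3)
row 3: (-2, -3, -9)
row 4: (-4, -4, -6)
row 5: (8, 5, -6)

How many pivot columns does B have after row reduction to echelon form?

Row reduce to echelon form.
R2 ← R2 − (5/6)·R1: [0, 1/2, 3]
R3 ← R3 − (1/6)·R1: [0, -3/2, -9]
R4 ← R4 − (1/3)·R1: [0, -1, -6]
R5 ← R5 + (2/3)·R1: [0, -1, -6]
R3 ← R3 + (3)·R2: [0, 0, 0]
R4 ← R4 + (2)·R2: [0, 0, 0]
R5 ← R5 + (2)·R2: [0, 0, 0]
Echelon form has 2 nonzero rows, so rank(B) = 2.
Each nonzero row contributes one pivot column: 2 pivot columns.

2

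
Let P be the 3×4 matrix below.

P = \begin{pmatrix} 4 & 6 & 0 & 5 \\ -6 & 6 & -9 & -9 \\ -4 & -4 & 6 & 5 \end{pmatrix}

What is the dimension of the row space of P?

3

Row reduce to echelon form.
R2 ← R2 + (3/2)·R1: [0, 15, -9, -3/2]
R3 ← R3 + R1: [0, 2, 6, 10]
R3 ← R3 − (2/15)·R2: [0, 0, 36/5, 51/5]
Echelon form has 3 nonzero rows, so rank(P) = 3.
The row space has dimension equal to the rank: 3.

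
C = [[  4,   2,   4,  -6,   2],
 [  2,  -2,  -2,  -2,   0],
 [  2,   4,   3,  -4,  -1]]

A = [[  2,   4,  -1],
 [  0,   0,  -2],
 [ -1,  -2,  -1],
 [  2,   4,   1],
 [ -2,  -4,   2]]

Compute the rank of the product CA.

First compute CA:
[[-12, -24, -14],
 [  2,   4,   2],
 [ -5, -10, -19]]
Now row reduce the product.
R2 ← R2 + (1/6)·R1: [0, 0, -1/3]
R3 ← R3 − (5/12)·R1: [0, 0, -79/6]
R3 ← R3 − (79/2)·R2: [0, 0, 0]
2 nonzero rows, so rank(CA) = 2.

2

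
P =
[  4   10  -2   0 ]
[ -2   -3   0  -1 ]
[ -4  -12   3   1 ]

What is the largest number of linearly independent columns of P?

Row reduce to echelon form.
R2 ← R2 + (1/2)·R1: [0, 2, -1, -1]
R3 ← R3 + R1: [0, -2, 1, 1]
R3 ← R3 + R2: [0, 0, 0, 0]
Echelon form has 2 nonzero rows, so rank(P) = 2.
The rank gives the maximum number of linearly independent columns: 2.

2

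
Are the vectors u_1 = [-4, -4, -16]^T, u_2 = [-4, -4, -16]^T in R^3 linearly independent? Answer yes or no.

no

Form the matrix with these vectors as rows and row reduce.
R2 ← R2 − R1: [0, 0, 0]
1 nonzero row, so the 2 vectors span a space of dimension 1.
Since 1 < 2, the vectors are linearly dependent.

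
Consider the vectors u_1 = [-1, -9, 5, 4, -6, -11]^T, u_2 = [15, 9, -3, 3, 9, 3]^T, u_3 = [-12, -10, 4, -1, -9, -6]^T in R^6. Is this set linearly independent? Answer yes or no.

Form the matrix with these vectors as rows and row reduce.
R2 ← R2 + (15)·R1: [0, -126, 72, 63, -81, -162]
R3 ← R3 − (12)·R1: [0, 98, -56, -49, 63, 126]
R3 ← R3 + (7/9)·R2: [0, 0, 0, 0, 0, 0]
2 nonzero rows, so the 3 vectors span a space of dimension 2.
Since 2 < 3, the vectors are linearly dependent.

no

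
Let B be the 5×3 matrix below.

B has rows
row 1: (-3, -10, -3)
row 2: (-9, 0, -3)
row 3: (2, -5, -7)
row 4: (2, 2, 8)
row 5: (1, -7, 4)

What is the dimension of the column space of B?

3

Row reduce to echelon form.
R2 ← R2 − (3)·R1: [0, 30, 6]
R3 ← R3 + (2/3)·R1: [0, -35/3, -9]
R4 ← R4 + (2/3)·R1: [0, -14/3, 6]
R5 ← R5 + (1/3)·R1: [0, -31/3, 3]
R3 ← R3 + (7/18)·R2: [0, 0, -20/3]
R4 ← R4 + (7/45)·R2: [0, 0, 104/15]
R5 ← R5 + (31/90)·R2: [0, 0, 76/15]
R4 ← R4 + (26/25)·R3: [0, 0, 0]
R5 ← R5 + (19/25)·R3: [0, 0, 0]
Echelon form has 3 nonzero rows, so rank(B) = 3.
The column space has dimension equal to the rank: 3.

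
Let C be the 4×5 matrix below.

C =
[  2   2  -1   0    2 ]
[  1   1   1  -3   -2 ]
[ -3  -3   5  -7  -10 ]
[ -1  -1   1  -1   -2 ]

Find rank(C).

Row reduce to echelon form.
R2 ← R2 − (1/2)·R1: [0, 0, 3/2, -3, -3]
R3 ← R3 + (3/2)·R1: [0, 0, 7/2, -7, -7]
R4 ← R4 + (1/2)·R1: [0, 0, 1/2, -1, -1]
R3 ← R3 − (7/3)·R2: [0, 0, 0, 0, 0]
R4 ← R4 − (1/3)·R2: [0, 0, 0, 0, 0]
Echelon form has 2 nonzero rows, so rank(C) = 2.

2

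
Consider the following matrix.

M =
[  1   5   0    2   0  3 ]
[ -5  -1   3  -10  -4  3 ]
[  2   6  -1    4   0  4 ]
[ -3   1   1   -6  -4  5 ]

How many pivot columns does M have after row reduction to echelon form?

3

Row reduce to echelon form.
R2 ← R2 + (5)·R1: [0, 24, 3, 0, -4, 18]
R3 ← R3 − (2)·R1: [0, -4, -1, 0, 0, -2]
R4 ← R4 + (3)·R1: [0, 16, 1, 0, -4, 14]
R3 ← R3 + (1/6)·R2: [0, 0, -1/2, 0, -2/3, 1]
R4 ← R4 − (2/3)·R2: [0, 0, -1, 0, -4/3, 2]
R4 ← R4 − (2)·R3: [0, 0, 0, 0, 0, 0]
Echelon form has 3 nonzero rows, so rank(M) = 3.
Each nonzero row contributes one pivot column: 3 pivot columns.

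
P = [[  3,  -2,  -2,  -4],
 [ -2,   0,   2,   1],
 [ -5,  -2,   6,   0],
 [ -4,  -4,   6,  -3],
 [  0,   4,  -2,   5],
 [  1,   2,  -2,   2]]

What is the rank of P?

2

Row reduce to echelon form.
R2 ← R2 + (2/3)·R1: [0, -4/3, 2/3, -5/3]
R3 ← R3 + (5/3)·R1: [0, -16/3, 8/3, -20/3]
R4 ← R4 + (4/3)·R1: [0, -20/3, 10/3, -25/3]
R6 ← R6 − (1/3)·R1: [0, 8/3, -4/3, 10/3]
R3 ← R3 − (4)·R2: [0, 0, 0, 0]
R4 ← R4 − (5)·R2: [0, 0, 0, 0]
R5 ← R5 + (3)·R2: [0, 0, 0, 0]
R6 ← R6 + (2)·R2: [0, 0, 0, 0]
Echelon form has 2 nonzero rows, so rank(P) = 2.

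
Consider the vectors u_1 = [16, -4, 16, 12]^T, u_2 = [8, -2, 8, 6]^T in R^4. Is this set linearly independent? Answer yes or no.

no

Form the matrix with these vectors as rows and row reduce.
R2 ← R2 − (1/2)·R1: [0, 0, 0, 0]
1 nonzero row, so the 2 vectors span a space of dimension 1.
Since 1 < 2, the vectors are linearly dependent.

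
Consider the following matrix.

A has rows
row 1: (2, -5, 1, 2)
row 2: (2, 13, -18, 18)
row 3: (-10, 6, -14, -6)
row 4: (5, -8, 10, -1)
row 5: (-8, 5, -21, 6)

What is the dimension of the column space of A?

4

Row reduce to echelon form.
R2 ← R2 − R1: [0, 18, -19, 16]
R3 ← R3 + (5)·R1: [0, -19, -9, 4]
R4 ← R4 − (5/2)·R1: [0, 9/2, 15/2, -6]
R5 ← R5 + (4)·R1: [0, -15, -17, 14]
R3 ← R3 + (19/18)·R2: [0, 0, -523/18, 188/9]
R4 ← R4 − (1/4)·R2: [0, 0, 49/4, -10]
R5 ← R5 + (5/6)·R2: [0, 0, -197/6, 82/3]
R4 ← R4 + (441/1046)·R3: [0, 0, 0, -624/523]
R5 ← R5 − (591/523)·R3: [0, 0, 0, 1950/523]
R5 ← R5 + (25/8)·R4: [0, 0, 0, 0]
Echelon form has 4 nonzero rows, so rank(A) = 4.
The column space has dimension equal to the rank: 4.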